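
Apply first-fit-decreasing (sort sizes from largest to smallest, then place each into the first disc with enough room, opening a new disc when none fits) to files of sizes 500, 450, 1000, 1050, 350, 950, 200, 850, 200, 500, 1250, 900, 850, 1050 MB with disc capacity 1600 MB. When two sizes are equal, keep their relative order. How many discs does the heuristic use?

Sorted descending: 1250, 1050, 1050, 1000, 950, 900, 850, 850, 500, 500, 450, 350, 200, 200.
  1250 → disc 1 (new)  [load 1250/1600]
  1050 → disc 2 (new)  [load 1050/1600]
  1050 → disc 3 (new)  [load 1050/1600]
  1000 → disc 4 (new)  [load 1000/1600]
  950 → disc 5 (new)  [load 950/1600]
  900 → disc 6 (new)  [load 900/1600]
  850 → disc 7 (new)  [load 850/1600]
  850 → disc 8 (new)  [load 850/1600]
  500 → disc 2  [load 1550/1600]
  500 → disc 3  [load 1550/1600]
  450 → disc 4  [load 1450/1600]
  350 → disc 1  [load 1600/1600]
  200 → disc 5  [load 1150/1600]
  200 → disc 5  [load 1350/1600]
8 discs opened.

8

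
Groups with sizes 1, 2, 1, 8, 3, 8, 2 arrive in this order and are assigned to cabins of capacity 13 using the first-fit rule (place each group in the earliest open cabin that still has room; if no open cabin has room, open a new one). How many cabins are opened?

  1 → cabin 1 (new)  [load 1/13]
  2 → cabin 1  [load 3/13]
  1 → cabin 1  [load 4/13]
  8 → cabin 1  [load 12/13]
  3 → cabin 2 (new)  [load 3/13]
  8 → cabin 2  [load 11/13]
  2 → cabin 2  [load 13/13]
2 cabins opened.

2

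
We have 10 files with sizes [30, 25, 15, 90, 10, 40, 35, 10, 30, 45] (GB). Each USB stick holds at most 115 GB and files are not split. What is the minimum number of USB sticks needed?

3

Total = 90 + 45 + 40 + 35 + 30 + 30 + 25 + 15 + 10 + 10 = 330 GB.
Lower bound: ⌈330/115⌉ = 3 USB sticks.
A packing using 3 USB sticks:
  USB stick 1: 90 + 25 = 115
  USB stick 2: 45 + 40 + 30 = 115
  USB stick 3: 35 + 30 + 15 + 10 + 10 = 100
This matches the lower bound, so 3 is optimal.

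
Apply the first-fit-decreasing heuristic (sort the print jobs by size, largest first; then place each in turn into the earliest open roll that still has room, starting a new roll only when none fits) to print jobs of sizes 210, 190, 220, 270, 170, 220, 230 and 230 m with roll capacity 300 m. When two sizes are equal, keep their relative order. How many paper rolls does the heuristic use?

Sorted descending: 270, 230, 230, 220, 220, 210, 190, 170.
  270 → roll 1 (new)  [load 270/300]
  230 → roll 2 (new)  [load 230/300]
  230 → roll 3 (new)  [load 230/300]
  220 → roll 4 (new)  [load 220/300]
  220 → roll 5 (new)  [load 220/300]
  210 → roll 6 (new)  [load 210/300]
  190 → roll 7 (new)  [load 190/300]
  170 → roll 8 (new)  [load 170/300]
8 paper rolls opened.

8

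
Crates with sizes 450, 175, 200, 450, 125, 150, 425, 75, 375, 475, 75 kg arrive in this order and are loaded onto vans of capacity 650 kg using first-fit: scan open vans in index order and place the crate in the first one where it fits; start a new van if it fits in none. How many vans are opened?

  450 → van 1 (new)  [load 450/650]
  175 → van 1  [load 625/650]
  200 → van 2 (new)  [load 200/650]
  450 → van 2  [load 650/650]
  125 → van 3 (new)  [load 125/650]
  150 → van 3  [load 275/650]
  425 → van 4 (new)  [load 425/650]
  75 → van 3  [load 350/650]
  375 → van 5 (new)  [load 375/650]
  475 → van 6 (new)  [load 475/650]
  75 → van 3  [load 425/650]
6 vans opened.

6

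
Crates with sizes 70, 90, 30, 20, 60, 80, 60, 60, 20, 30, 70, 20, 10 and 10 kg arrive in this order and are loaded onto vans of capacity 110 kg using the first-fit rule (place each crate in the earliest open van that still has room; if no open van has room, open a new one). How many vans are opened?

  70 → van 1 (new)  [load 70/110]
  90 → van 2 (new)  [load 90/110]
  30 → van 1  [load 100/110]
  20 → van 2  [load 110/110]
  60 → van 3 (new)  [load 60/110]
  80 → van 4 (new)  [load 80/110]
  60 → van 5 (new)  [load 60/110]
  60 → van 6 (new)  [load 60/110]
  20 → van 3  [load 80/110]
  30 → van 3  [load 110/110]
  70 → van 7 (new)  [load 70/110]
  20 → van 4  [load 100/110]
  10 → van 1  [load 110/110]
  10 → van 4  [load 110/110]
7 vans opened.

7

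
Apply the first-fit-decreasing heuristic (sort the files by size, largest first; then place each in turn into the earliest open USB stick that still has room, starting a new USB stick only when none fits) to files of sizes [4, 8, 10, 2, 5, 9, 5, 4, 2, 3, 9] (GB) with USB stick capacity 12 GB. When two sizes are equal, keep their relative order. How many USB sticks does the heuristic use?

6

Sorted descending: 10, 9, 9, 8, 5, 5, 4, 4, 3, 2, 2.
  10 → USB stick 1 (new)  [load 10/12]
  9 → USB stick 2 (new)  [load 9/12]
  9 → USB stick 3 (new)  [load 9/12]
  8 → USB stick 4 (new)  [load 8/12]
  5 → USB stick 5 (new)  [load 5/12]
  5 → USB stick 5  [load 10/12]
  4 → USB stick 4  [load 12/12]
  4 → USB stick 6 (new)  [load 4/12]
  3 → USB stick 2  [load 12/12]
  2 → USB stick 1  [load 12/12]
  2 → USB stick 3  [load 11/12]
6 USB sticks opened.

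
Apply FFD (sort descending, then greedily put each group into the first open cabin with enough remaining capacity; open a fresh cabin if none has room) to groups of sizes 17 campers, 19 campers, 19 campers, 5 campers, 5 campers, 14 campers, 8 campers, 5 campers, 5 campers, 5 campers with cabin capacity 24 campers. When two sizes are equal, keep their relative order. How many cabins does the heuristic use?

Sorted descending: 19, 19, 17, 14, 8, 5, 5, 5, 5, 5.
  19 → cabin 1 (new)  [load 19/24]
  19 → cabin 2 (new)  [load 19/24]
  17 → cabin 3 (new)  [load 17/24]
  14 → cabin 4 (new)  [load 14/24]
  8 → cabin 4  [load 22/24]
  5 → cabin 1  [load 24/24]
  5 → cabin 2  [load 24/24]
  5 → cabin 3  [load 22/24]
  5 → cabin 5 (new)  [load 5/24]
  5 → cabin 5  [load 10/24]
5 cabins opened.

5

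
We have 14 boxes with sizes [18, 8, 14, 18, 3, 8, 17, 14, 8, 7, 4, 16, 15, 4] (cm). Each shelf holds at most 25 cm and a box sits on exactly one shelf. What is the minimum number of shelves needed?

Total = 18 + 18 + 17 + 16 + 15 + 14 + 14 + 8 + 8 + 8 + 7 + 4 + 4 + 3 = 154 cm.
Lower bound: ⌈154/25⌉ = 7 shelves.
A packing using 7 shelves:
  shelf 1: 18 + 7 = 25
  shelf 2: 18 + 4 + 3 = 25
  shelf 3: 17 + 8 = 25
  shelf 4: 16 + 8 = 24
  shelf 5: 15 + 8 = 23
  shelf 6: 14 + 4 = 18
  shelf 7: 14 = 14
This matches the lower bound, so 7 is optimal.

7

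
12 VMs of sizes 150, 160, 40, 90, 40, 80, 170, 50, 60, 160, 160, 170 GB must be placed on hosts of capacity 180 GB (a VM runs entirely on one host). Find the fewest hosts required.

8

Total = 170 + 170 + 160 + 160 + 160 + 150 + 90 + 80 + 60 + 50 + 40 + 40 = 1330 GB.
Lower bound: ⌈1330/180⌉ = 8 hosts.
A packing using 8 hosts:
  host 1: 170 = 170
  host 2: 170 = 170
  host 3: 160 = 160
  host 4: 160 = 160
  host 5: 160 = 160
  host 6: 150 = 150
  host 7: 90 + 50 + 40 = 180
  host 8: 80 + 60 + 40 = 180
This matches the lower bound, so 8 is optimal.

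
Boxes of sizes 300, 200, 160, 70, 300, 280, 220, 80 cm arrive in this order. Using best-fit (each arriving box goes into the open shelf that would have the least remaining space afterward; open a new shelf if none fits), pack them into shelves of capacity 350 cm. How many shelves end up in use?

  300 → shelf 1 (new)  [load 300/350]
  200 → shelf 2 (new)  [load 200/350]
  160 → shelf 3 (new)  [load 160/350]
  70 → shelf 2  [load 270/350]
  300 → shelf 4 (new)  [load 300/350]
  280 → shelf 5 (new)  [load 280/350]
  220 → shelf 6 (new)  [load 220/350]
  80 → shelf 2  [load 350/350]
6 shelves opened.

6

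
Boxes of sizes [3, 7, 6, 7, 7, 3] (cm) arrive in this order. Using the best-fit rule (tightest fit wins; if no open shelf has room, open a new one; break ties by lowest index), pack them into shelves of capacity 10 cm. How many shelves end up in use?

  3 → shelf 1 (new)  [load 3/10]
  7 → shelf 1  [load 10/10]
  6 → shelf 2 (new)  [load 6/10]
  7 → shelf 3 (new)  [load 7/10]
  7 → shelf 4 (new)  [load 7/10]
  3 → shelf 3  [load 10/10]
4 shelves opened.

4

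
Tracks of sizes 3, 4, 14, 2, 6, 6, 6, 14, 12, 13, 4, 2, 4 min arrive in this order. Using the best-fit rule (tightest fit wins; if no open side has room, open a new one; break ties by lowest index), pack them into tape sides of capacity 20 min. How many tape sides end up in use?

5

  3 → side 1 (new)  [load 3/20]
  4 → side 1  [load 7/20]
  14 → side 2 (new)  [load 14/20]
  2 → side 2  [load 16/20]
  6 → side 1  [load 13/20]
  6 → side 1  [load 19/20]
  6 → side 3 (new)  [load 6/20]
  14 → side 3  [load 20/20]
  12 → side 4 (new)  [load 12/20]
  13 → side 5 (new)  [load 13/20]
  4 → side 2  [load 20/20]
  2 → side 5  [load 15/20]
  4 → side 5  [load 19/20]
5 tape sides opened.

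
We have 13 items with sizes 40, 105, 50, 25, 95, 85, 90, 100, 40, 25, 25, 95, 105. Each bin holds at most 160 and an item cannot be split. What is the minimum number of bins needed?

Total = 105 + 105 + 100 + 95 + 95 + 90 + 85 + 50 + 40 + 40 + 25 + 25 + 25 = 880.
Lower bound: ⌈880/160⌉ = 6 bins.
Also, 7 items each exceed 80, and no two of those can share a bin, so at least 7 bins are needed.
A packing using 7 bins:
  bin 1: 105 + 50 = 155
  bin 2: 105 + 40 = 145
  bin 3: 100 + 40 = 140
  bin 4: 95 + 25 + 25 = 145
  bin 5: 95 + 25 = 120
  bin 6: 90 = 90
  bin 7: 85 = 85
This matches the lower bound, so 7 is optimal.

7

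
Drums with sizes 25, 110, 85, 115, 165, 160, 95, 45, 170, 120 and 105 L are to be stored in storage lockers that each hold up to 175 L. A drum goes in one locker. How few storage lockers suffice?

9

Total = 170 + 165 + 160 + 120 + 115 + 110 + 105 + 95 + 85 + 45 + 25 = 1195 L.
Lower bound: ⌈1195/175⌉ = 7 storage lockers.
Also, 8 drums each exceed 175/2 L, and no two of those can share a locker, so at least 8 storage lockers are needed.
A packing using 9 storage lockers:
  locker 1: 170 = 170
  locker 2: 165 = 165
  locker 3: 160 = 160
  locker 4: 120 + 45 = 165
  locker 5: 115 + 25 = 140
  locker 6: 110 = 110
  locker 7: 105 = 105
  locker 8: 95 = 95
  locker 9: 85 = 85
No arrangement into 8 storage lockers stays within capacity, so 9 is optimal.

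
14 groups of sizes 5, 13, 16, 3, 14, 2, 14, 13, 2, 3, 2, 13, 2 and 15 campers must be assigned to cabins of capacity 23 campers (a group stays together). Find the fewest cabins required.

Total = 16 + 15 + 14 + 14 + 13 + 13 + 13 + 5 + 3 + 3 + 2 + 2 + 2 + 2 = 117 campers.
Lower bound: ⌈117/23⌉ = 6 cabins.
Also, 7 groups each exceed 23/2 campers, and no two of those can share a cabin, so at least 7 cabins are needed.
A packing using 7 cabins:
  cabin 1: 16 + 5 + 2 = 23
  cabin 2: 15 + 3 + 3 + 2 = 23
  cabin 3: 14 + 2 + 2 = 18
  cabin 4: 14 = 14
  cabin 5: 13 = 13
  cabin 6: 13 = 13
  cabin 7: 13 = 13
This matches the lower bound, so 7 is optimal.

7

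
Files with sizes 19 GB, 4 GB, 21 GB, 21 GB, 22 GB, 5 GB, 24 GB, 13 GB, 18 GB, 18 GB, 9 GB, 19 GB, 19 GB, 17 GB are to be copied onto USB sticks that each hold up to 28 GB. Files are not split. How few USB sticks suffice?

Total = 24 + 22 + 21 + 21 + 19 + 19 + 19 + 18 + 18 + 17 + 13 + 9 + 5 + 4 = 229 GB.
Lower bound: ⌈229/28⌉ = 9 USB sticks.
Also, 10 files each exceed 14 GB, and no two of those can share a USB stick, so at least 10 USB sticks are needed.
A packing using 11 USB sticks:
  USB stick 1: 24 + 4 = 28
  USB stick 2: 22 + 5 = 27
  USB stick 3: 21 = 21
  USB stick 4: 21 = 21
  USB stick 5: 19 + 9 = 28
  USB stick 6: 19 = 19
  USB stick 7: 19 = 19
  USB stick 8: 18 = 18
  USB stick 9: 18 = 18
  USB stick 10: 17 = 17
  USB stick 11: 13 = 13
No arrangement into 10 USB sticks stays within capacity, so 11 is optimal.

11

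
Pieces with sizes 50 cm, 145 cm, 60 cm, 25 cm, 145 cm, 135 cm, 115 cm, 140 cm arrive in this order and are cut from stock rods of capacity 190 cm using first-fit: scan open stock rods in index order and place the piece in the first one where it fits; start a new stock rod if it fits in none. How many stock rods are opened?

6

  50 → stock rod 1 (new)  [load 50/190]
  145 → stock rod 2 (new)  [load 145/190]
  60 → stock rod 1  [load 110/190]
  25 → stock rod 1  [load 135/190]
  145 → stock rod 3 (new)  [load 145/190]
  135 → stock rod 4 (new)  [load 135/190]
  115 → stock rod 5 (new)  [load 115/190]
  140 → stock rod 6 (new)  [load 140/190]
6 stock rods opened.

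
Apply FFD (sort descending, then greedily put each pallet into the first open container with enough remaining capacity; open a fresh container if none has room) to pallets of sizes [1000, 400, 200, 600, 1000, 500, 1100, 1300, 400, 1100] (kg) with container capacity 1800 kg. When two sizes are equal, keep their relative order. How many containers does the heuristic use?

5

Sorted descending: 1300, 1100, 1100, 1000, 1000, 600, 500, 400, 400, 200.
  1300 → container 1 (new)  [load 1300/1800]
  1100 → container 2 (new)  [load 1100/1800]
  1100 → container 3 (new)  [load 1100/1800]
  1000 → container 4 (new)  [load 1000/1800]
  1000 → container 5 (new)  [load 1000/1800]
  600 → container 2  [load 1700/1800]
  500 → container 1  [load 1800/1800]
  400 → container 3  [load 1500/1800]
  400 → container 4  [load 1400/1800]
  200 → container 3  [load 1700/1800]
5 containers opened.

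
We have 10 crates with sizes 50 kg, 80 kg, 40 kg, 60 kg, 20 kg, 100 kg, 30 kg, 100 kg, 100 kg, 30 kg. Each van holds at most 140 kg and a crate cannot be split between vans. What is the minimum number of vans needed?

5

Total = 100 + 100 + 100 + 80 + 60 + 50 + 40 + 30 + 30 + 20 = 610 kg.
Lower bound: ⌈610/140⌉ = 5 vans.
A packing using 5 vans:
  van 1: 100 + 40 = 140
  van 2: 100 + 30 = 130
  van 3: 100 + 30 = 130
  van 4: 80 + 60 = 140
  van 5: 50 + 20 = 70
This matches the lower bound, so 5 is optimal.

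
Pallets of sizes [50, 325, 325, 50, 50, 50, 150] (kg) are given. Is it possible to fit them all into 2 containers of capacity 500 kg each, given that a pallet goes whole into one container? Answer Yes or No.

Total = 1000 kg; ⌈1000/500⌉ = 2.
The bound of 2 does not rule out 2, but exhaustive search shows no assignment into 2 containers of capacity 500 kg exists — the minimum is 3.

No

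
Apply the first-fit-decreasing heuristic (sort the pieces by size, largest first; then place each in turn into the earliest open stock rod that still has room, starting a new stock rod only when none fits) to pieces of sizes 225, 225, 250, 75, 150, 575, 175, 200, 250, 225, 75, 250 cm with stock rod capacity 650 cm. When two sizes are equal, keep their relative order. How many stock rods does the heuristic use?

Sorted descending: 575, 250, 250, 250, 225, 225, 225, 200, 175, 150, 75, 75.
  575 → stock rod 1 (new)  [load 575/650]
  250 → stock rod 2 (new)  [load 250/650]
  250 → stock rod 2  [load 500/650]
  250 → stock rod 3 (new)  [load 250/650]
  225 → stock rod 3  [load 475/650]
  225 → stock rod 4 (new)  [load 225/650]
  225 → stock rod 4  [load 450/650]
  200 → stock rod 4  [load 650/650]
  175 → stock rod 3  [load 650/650]
  150 → stock rod 2  [load 650/650]
  75 → stock rod 1  [load 650/650]
  75 → stock rod 5 (new)  [load 75/650]
5 stock rods opened.

5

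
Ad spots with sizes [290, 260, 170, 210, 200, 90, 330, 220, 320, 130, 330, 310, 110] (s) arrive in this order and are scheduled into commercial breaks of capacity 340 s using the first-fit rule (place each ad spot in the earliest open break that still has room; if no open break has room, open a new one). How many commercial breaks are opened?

10

  290 → break 1 (new)  [load 290/340]
  260 → break 2 (new)  [load 260/340]
  170 → break 3 (new)  [load 170/340]
  210 → break 4 (new)  [load 210/340]
  200 → break 5 (new)  [load 200/340]
  90 → break 3  [load 260/340]
  330 → break 6 (new)  [load 330/340]
  220 → break 7 (new)  [load 220/340]
  320 → break 8 (new)  [load 320/340]
  130 → break 4  [load 340/340]
  330 → break 9 (new)  [load 330/340]
  310 → break 10 (new)  [load 310/340]
  110 → break 5  [load 310/340]
10 commercial breaks opened.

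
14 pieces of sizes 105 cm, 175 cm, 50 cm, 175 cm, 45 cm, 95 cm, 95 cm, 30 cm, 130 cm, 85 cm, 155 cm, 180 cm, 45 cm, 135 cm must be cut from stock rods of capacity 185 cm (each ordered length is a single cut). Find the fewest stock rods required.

Total = 180 + 175 + 175 + 155 + 135 + 130 + 105 + 95 + 95 + 85 + 50 + 45 + 45 + 30 = 1500 cm.
Lower bound: ⌈1500/185⌉ = 9 stock rods.
A packing using 9 stock rods:
  stock rod 1: 180 = 180
  stock rod 2: 175 = 175
  stock rod 3: 175 = 175
  stock rod 4: 155 + 30 = 185
  stock rod 5: 135 + 50 = 185
  stock rod 6: 130 + 45 = 175
  stock rod 7: 105 + 45 = 150
  stock rod 8: 95 + 85 = 180
  stock rod 9: 95 = 95
This matches the lower bound, so 9 is optimal.

9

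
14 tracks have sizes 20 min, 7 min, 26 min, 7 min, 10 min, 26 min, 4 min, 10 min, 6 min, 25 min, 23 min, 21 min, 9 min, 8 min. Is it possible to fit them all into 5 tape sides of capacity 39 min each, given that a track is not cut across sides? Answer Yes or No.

Total = 202 min; ⌈202/39⌉ = 6.
At least 6 tape sides are required, but only 5 are allowed.

No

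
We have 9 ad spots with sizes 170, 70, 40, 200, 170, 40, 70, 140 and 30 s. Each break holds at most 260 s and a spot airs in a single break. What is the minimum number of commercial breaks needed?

4

Total = 200 + 170 + 170 + 140 + 70 + 70 + 40 + 40 + 30 = 930 s.
Lower bound: ⌈930/260⌉ = 4 commercial breaks.
A packing using 4 commercial breaks:
  break 1: 200 + 40 = 240
  break 2: 170 + 70 = 240
  break 3: 170 + 70 = 240
  break 4: 140 + 40 + 30 = 210
This matches the lower bound, so 4 is optimal.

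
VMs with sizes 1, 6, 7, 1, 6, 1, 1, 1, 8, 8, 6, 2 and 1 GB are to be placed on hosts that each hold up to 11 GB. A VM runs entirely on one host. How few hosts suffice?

6

Total = 8 + 8 + 7 + 6 + 6 + 6 + 2 + 1 + 1 + 1 + 1 + 1 + 1 = 49 GB.
Lower bound: ⌈49/11⌉ = 5 hosts.
Also, 6 VMs each exceed 11/2 GB, and no two of those can share a host, so at least 6 hosts are needed.
A packing using 6 hosts:
  host 1: 8 + 2 + 1 = 11
  host 2: 8 + 1 + 1 + 1 = 11
  host 3: 7 + 1 + 1 = 9
  host 4: 6 = 6
  host 5: 6 = 6
  host 6: 6 = 6
This matches the lower bound, so 6 is optimal.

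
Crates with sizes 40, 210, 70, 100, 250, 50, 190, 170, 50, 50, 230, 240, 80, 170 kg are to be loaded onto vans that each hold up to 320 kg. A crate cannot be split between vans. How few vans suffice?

Total = 250 + 240 + 230 + 210 + 190 + 170 + 170 + 100 + 80 + 70 + 50 + 50 + 50 + 40 = 1900 kg.
Lower bound: ⌈1900/320⌉ = 6 vans.
Also, 7 crates each exceed 160 kg, and no two of those can share a van, so at least 7 vans are needed.
A packing using 7 vans:
  van 1: 250 + 70 = 320
  van 2: 240 + 80 = 320
  van 3: 230 + 50 + 40 = 320
  van 4: 210 + 100 = 310
  van 5: 190 + 50 + 50 = 290
  van 6: 170 = 170
  van 7: 170 = 170
This matches the lower bound, so 7 is optimal.

7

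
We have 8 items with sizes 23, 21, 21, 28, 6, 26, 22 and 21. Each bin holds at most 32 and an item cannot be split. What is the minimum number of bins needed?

7

Total = 28 + 26 + 23 + 22 + 21 + 21 + 21 + 6 = 168.
Lower bound: ⌈168/32⌉ = 6 bins.
Also, 7 items each exceed 16, and no two of those can share a bin, so at least 7 bins are needed.
A packing using 7 bins:
  bin 1: 28 = 28
  bin 2: 26 + 6 = 32
  bin 3: 23 = 23
  bin 4: 22 = 22
  bin 5: 21 = 21
  bin 6: 21 = 21
  bin 7: 21 = 21
This matches the lower bound, so 7 is optimal.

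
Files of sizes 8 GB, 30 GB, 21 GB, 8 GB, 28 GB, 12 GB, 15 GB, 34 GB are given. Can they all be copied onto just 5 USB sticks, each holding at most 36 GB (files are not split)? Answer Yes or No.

A valid assignment using 5 USB sticks:
  USB stick 1: 34 = 34
  USB stick 2: 30 = 30
  USB stick 3: 28 + 8 = 36
  USB stick 4: 21 + 15 = 36
  USB stick 5: 12 + 8 = 20
Every load is within 36 GB, so 5 USB sticks suffice.

Yes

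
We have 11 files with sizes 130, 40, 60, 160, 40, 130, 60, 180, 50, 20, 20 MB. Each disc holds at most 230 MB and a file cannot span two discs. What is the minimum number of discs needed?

4

Total = 180 + 160 + 130 + 130 + 60 + 60 + 50 + 40 + 40 + 20 + 20 = 890 MB.
Lower bound: ⌈890/230⌉ = 4 discs.
A packing using 4 discs:
  disc 1: 180 + 50 = 230
  disc 2: 160 + 60 = 220
  disc 3: 130 + 60 + 40 = 230
  disc 4: 130 + 40 + 20 + 20 = 210
This matches the lower bound, so 4 is optimal.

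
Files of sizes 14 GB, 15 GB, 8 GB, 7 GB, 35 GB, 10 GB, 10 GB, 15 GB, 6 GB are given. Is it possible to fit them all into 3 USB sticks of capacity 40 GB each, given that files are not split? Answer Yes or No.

Total = 120 GB; ⌈120/40⌉ = 3.
The bound of 3 does not rule out 3, but exhaustive search shows no assignment into 3 USB sticks of capacity 40 GB exists — the minimum is 4.

No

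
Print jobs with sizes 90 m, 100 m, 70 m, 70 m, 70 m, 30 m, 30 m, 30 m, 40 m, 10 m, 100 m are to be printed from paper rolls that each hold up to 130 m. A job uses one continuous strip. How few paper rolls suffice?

6

Total = 100 + 100 + 90 + 70 + 70 + 70 + 40 + 30 + 30 + 30 + 10 = 640 m.
Lower bound: ⌈640/130⌉ = 5 paper rolls.
Also, 6 print jobs each exceed 65 m, and no two of those can share a roll, so at least 6 paper rolls are needed.
A packing using 6 paper rolls:
  roll 1: 100 + 30 = 130
  roll 2: 100 + 30 = 130
  roll 3: 90 + 40 = 130
  roll 4: 70 + 30 + 10 = 110
  roll 5: 70 = 70
  roll 6: 70 = 70
This matches the lower bound, so 6 is optimal.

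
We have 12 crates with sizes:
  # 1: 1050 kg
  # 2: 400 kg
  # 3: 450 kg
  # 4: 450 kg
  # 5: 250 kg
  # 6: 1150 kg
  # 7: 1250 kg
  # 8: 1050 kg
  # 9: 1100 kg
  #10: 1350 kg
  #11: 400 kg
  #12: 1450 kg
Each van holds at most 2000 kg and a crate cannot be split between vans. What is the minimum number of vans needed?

7

Total = 1450 + 1350 + 1250 + 1150 + 1100 + 1050 + 1050 + 450 + 450 + 400 + 400 + 250 = 10350 kg.
Lower bound: ⌈10350/2000⌉ = 6 vans.
Also, 7 crates each exceed 1000 kg, and no two of those can share a van, so at least 7 vans are needed.
A packing using 7 vans:
  van 1: 1450 + 450 = 1900
  van 2: 1350 + 450 = 1800
  van 3: 1250 + 400 + 250 = 1900
  van 4: 1150 + 400 = 1550
  van 5: 1100 = 1100
  van 6: 1050 = 1050
  van 7: 1050 = 1050
This matches the lower bound, so 7 is optimal.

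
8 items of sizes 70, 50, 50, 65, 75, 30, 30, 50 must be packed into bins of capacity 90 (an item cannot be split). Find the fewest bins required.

Total = 75 + 70 + 65 + 50 + 50 + 50 + 30 + 30 = 420.
Lower bound: ⌈420/90⌉ = 5 bins.
Also, 6 items each exceed 45, and no two of those can share a bin, so at least 6 bins are needed.
A packing using 6 bins:
  bin 1: 75 = 75
  bin 2: 70 = 70
  bin 3: 65 = 65
  bin 4: 50 + 30 = 80
  bin 5: 50 + 30 = 80
  bin 6: 50 = 50
This matches the lower bound, so 6 is optimal.

6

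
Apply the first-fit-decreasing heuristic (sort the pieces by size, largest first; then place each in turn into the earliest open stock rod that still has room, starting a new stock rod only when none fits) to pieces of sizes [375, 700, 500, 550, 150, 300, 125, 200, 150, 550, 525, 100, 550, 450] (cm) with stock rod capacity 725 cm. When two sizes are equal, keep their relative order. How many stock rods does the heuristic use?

8

Sorted descending: 700, 550, 550, 550, 525, 500, 450, 375, 300, 200, 150, 150, 125, 100.
  700 → stock rod 1 (new)  [load 700/725]
  550 → stock rod 2 (new)  [load 550/725]
  550 → stock rod 3 (new)  [load 550/725]
  550 → stock rod 4 (new)  [load 550/725]
  525 → stock rod 5 (new)  [load 525/725]
  500 → stock rod 6 (new)  [load 500/725]
  450 → stock rod 7 (new)  [load 450/725]
  375 → stock rod 8 (new)  [load 375/725]
  300 → stock rod 8  [load 675/725]
  200 → stock rod 5  [load 725/725]
  150 → stock rod 2  [load 700/725]
  150 → stock rod 3  [load 700/725]
  125 → stock rod 4  [load 675/725]
  100 → stock rod 6  [load 600/725]
8 stock rods opened.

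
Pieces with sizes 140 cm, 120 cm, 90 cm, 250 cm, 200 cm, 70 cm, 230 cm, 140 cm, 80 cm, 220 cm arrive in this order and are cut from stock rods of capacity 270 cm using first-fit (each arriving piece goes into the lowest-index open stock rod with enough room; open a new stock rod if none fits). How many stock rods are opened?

  140 → stock rod 1 (new)  [load 140/270]
  120 → stock rod 1  [load 260/270]
  90 → stock rod 2 (new)  [load 90/270]
  250 → stock rod 3 (new)  [load 250/270]
  200 → stock rod 4 (new)  [load 200/270]
  70 → stock rod 2  [load 160/270]
  230 → stock rod 5 (new)  [load 230/270]
  140 → stock rod 6 (new)  [load 140/270]
  80 → stock rod 2  [load 240/270]
  220 → stock rod 7 (new)  [load 220/270]
7 stock rods opened.

7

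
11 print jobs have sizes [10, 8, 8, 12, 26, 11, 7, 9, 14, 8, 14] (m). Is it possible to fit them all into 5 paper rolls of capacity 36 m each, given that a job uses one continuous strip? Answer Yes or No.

A valid assignment using 4 paper rolls:
  roll 1: 26 + 10 = 36
  roll 2: 14 + 14 + 8 = 36
  roll 3: 12 + 11 + 9 = 32
  roll 4: 8 + 8 + 7 = 23
That uses only 4 ≤ 5, so 5 paper rolls are enough.

Yes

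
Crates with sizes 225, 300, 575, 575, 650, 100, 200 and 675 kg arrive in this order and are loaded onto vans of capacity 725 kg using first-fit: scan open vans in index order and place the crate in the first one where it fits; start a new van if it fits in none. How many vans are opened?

6

  225 → van 1 (new)  [load 225/725]
  300 → van 1  [load 525/725]
  575 → van 2 (new)  [load 575/725]
  575 → van 3 (new)  [load 575/725]
  650 → van 4 (new)  [load 650/725]
  100 → van 1  [load 625/725]
  200 → van 5 (new)  [load 200/725]
  675 → van 6 (new)  [load 675/725]
6 vans opened.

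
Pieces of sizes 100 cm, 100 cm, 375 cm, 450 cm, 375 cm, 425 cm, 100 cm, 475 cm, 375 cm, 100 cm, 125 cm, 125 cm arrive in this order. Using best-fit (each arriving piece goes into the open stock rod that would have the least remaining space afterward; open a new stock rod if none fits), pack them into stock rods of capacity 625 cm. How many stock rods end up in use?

  100 → stock rod 1 (new)  [load 100/625]
  100 → stock rod 1  [load 200/625]
  375 → stock rod 1  [load 575/625]
  450 → stock rod 2 (new)  [load 450/625]
  375 → stock rod 3 (new)  [load 375/625]
  425 → stock rod 4 (new)  [load 425/625]
  100 → stock rod 2  [load 550/625]
  475 → stock rod 5 (new)  [load 475/625]
  375 → stock rod 6 (new)  [load 375/625]
  100 → stock rod 5  [load 575/625]
  125 → stock rod 4  [load 550/625]
  125 → stock rod 3  [load 500/625]
6 stock rods opened.

6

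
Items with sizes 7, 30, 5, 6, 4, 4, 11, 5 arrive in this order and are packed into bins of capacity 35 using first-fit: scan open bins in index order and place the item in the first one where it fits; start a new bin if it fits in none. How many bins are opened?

3

  7 → bin 1 (new)  [load 7/35]
  30 → bin 2 (new)  [load 30/35]
  5 → bin 1  [load 12/35]
  6 → bin 1  [load 18/35]
  4 → bin 1  [load 22/35]
  4 → bin 1  [load 26/35]
  11 → bin 3 (new)  [load 11/35]
  5 → bin 1  [load 31/35]
3 bins opened.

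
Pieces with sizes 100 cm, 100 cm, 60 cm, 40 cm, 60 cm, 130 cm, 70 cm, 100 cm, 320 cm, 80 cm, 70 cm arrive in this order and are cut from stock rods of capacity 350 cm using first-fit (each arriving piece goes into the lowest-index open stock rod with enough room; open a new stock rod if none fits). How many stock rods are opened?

  100 → stock rod 1 (new)  [load 100/350]
  100 → stock rod 1  [load 200/350]
  60 → stock rod 1  [load 260/350]
  40 → stock rod 1  [load 300/350]
  60 → stock rod 2 (new)  [load 60/350]
  130 → stock rod 2  [load 190/350]
  70 → stock rod 2  [load 260/350]
  100 → stock rod 3 (new)  [load 100/350]
  320 → stock rod 4 (new)  [load 320/350]
  80 → stock rod 2  [load 340/350]
  70 → stock rod 3  [load 170/350]
4 stock rods opened.

4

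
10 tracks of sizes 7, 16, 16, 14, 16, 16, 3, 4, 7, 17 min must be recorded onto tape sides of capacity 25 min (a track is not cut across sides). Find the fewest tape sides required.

6

Total = 17 + 16 + 16 + 16 + 16 + 14 + 7 + 7 + 4 + 3 = 116 min.
Lower bound: ⌈116/25⌉ = 5 tape sides.
Also, 6 tracks each exceed 25/2 min, and no two of those can share a side, so at least 6 tape sides are needed.
A packing using 6 tape sides:
  side 1: 17 + 7 = 24
  side 2: 16 + 7 = 23
  side 3: 16 + 4 + 3 = 23
  side 4: 16 = 16
  side 5: 16 = 16
  side 6: 14 = 14
This matches the lower bound, so 6 is optimal.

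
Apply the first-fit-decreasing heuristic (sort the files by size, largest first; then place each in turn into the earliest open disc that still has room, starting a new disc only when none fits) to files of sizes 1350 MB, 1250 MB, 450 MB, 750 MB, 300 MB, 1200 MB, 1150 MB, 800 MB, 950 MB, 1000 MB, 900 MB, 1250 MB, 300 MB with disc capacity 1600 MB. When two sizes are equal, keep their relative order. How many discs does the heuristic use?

9

Sorted descending: 1350, 1250, 1250, 1200, 1150, 1000, 950, 900, 800, 750, 450, 300, 300.
  1350 → disc 1 (new)  [load 1350/1600]
  1250 → disc 2 (new)  [load 1250/1600]
  1250 → disc 3 (new)  [load 1250/1600]
  1200 → disc 4 (new)  [load 1200/1600]
  1150 → disc 5 (new)  [load 1150/1600]
  1000 → disc 6 (new)  [load 1000/1600]
  950 → disc 7 (new)  [load 950/1600]
  900 → disc 8 (new)  [load 900/1600]
  800 → disc 9 (new)  [load 800/1600]
  750 → disc 9  [load 1550/1600]
  450 → disc 5  [load 1600/1600]
  300 → disc 2  [load 1550/1600]
  300 → disc 3  [load 1550/1600]
9 discs opened.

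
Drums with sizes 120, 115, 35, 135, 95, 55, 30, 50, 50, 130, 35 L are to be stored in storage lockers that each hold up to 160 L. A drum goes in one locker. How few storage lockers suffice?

6

Total = 135 + 130 + 120 + 115 + 95 + 55 + 50 + 50 + 35 + 35 + 30 = 850 L.
Lower bound: ⌈850/160⌉ = 6 storage lockers.
A packing using 6 storage lockers:
  locker 1: 135 = 135
  locker 2: 130 + 30 = 160
  locker 3: 120 + 35 = 155
  locker 4: 115 + 35 = 150
  locker 5: 95 + 55 = 150
  locker 6: 50 + 50 = 100
This matches the lower bound, so 6 is optimal.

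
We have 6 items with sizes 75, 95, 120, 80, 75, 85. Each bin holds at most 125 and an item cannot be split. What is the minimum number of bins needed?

6

Total = 120 + 95 + 85 + 80 + 75 + 75 = 530.
Lower bound: ⌈530/125⌉ = 5 bins.
Also, 6 items each exceed 125/2, and no two of those can share a bin, so at least 6 bins are needed.
A packing using 6 bins:
  bin 1: 120 = 120
  bin 2: 95 = 95
  bin 3: 85 = 85
  bin 4: 80 = 80
  bin 5: 75 = 75
  bin 6: 75 = 75
This matches the lower bound, so 6 is optimal.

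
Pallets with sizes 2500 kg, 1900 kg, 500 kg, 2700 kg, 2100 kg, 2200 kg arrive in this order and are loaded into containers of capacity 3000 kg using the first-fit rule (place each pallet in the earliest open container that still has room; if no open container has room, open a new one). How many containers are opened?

5

  2500 → container 1 (new)  [load 2500/3000]
  1900 → container 2 (new)  [load 1900/3000]
  500 → container 1  [load 3000/3000]
  2700 → container 3 (new)  [load 2700/3000]
  2100 → container 4 (new)  [load 2100/3000]
  2200 → container 5 (new)  [load 2200/3000]
5 containers opened.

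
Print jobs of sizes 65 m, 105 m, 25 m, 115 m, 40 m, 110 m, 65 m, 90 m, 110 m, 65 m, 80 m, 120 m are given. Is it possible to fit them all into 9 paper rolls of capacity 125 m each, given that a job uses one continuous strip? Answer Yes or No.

No

Total = 990 m; ⌈990/125⌉ = 8.
10 print jobs each exceed half the capacity and cannot share a roll, forcing at least 10 paper rolls.
At least 10 paper rolls are required, but only 9 are allowed.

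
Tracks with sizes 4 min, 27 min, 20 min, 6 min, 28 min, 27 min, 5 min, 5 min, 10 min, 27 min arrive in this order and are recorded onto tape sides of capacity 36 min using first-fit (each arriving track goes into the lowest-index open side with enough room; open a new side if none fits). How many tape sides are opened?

6

  4 → side 1 (new)  [load 4/36]
  27 → side 1  [load 31/36]
  20 → side 2 (new)  [load 20/36]
  6 → side 2  [load 26/36]
  28 → side 3 (new)  [load 28/36]
  27 → side 4 (new)  [load 27/36]
  5 → side 1  [load 36/36]
  5 → side 2  [load 31/36]
  10 → side 5 (new)  [load 10/36]
  27 → side 6 (new)  [load 27/36]
6 tape sides opened.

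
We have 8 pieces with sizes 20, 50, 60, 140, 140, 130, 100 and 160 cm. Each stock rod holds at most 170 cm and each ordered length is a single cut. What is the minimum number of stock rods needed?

Total = 160 + 140 + 140 + 130 + 100 + 60 + 50 + 20 = 800 cm.
Lower bound: ⌈800/170⌉ = 5 stock rods.
A packing using 6 stock rods:
  stock rod 1: 160 = 160
  stock rod 2: 140 + 20 = 160
  stock rod 3: 140 = 140
  stock rod 4: 130 = 130
  stock rod 5: 100 + 60 = 160
  stock rod 6: 50 = 50
No arrangement into 5 stock rods stays within capacity, so 6 is optimal.

6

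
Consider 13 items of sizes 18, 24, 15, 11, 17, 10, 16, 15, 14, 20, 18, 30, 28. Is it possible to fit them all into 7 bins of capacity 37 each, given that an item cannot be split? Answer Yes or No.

Total = 236; ⌈236/37⌉ = 7.
The bound of 7 does not rule out 7, but exhaustive search shows no assignment into 7 bins of capacity 37 exists — the minimum is 8.

No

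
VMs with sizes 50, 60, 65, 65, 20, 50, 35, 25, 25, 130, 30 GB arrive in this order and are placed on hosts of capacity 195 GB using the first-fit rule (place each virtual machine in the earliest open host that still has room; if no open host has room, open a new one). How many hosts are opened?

3

  50 → host 1 (new)  [load 50/195]
  60 → host 1  [load 110/195]
  65 → host 1  [load 175/195]
  65 → host 2 (new)  [load 65/195]
  20 → host 1  [load 195/195]
  50 → host 2  [load 115/195]
  35 → host 2  [load 150/195]
  25 → host 2  [load 175/195]
  25 → host 3 (new)  [load 25/195]
  130 → host 3  [load 155/195]
  30 → host 3  [load 185/195]
3 hosts opened.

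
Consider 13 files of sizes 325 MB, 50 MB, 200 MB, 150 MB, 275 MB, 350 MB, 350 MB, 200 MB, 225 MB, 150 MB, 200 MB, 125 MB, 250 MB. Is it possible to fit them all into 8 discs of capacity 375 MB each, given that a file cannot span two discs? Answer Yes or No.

Total = 2850 MB; ⌈2850/375⌉ = 8.
9 files each exceed half the capacity and cannot share a disc, forcing at least 9 discs.
At least 9 discs are required, but only 8 are allowed.

No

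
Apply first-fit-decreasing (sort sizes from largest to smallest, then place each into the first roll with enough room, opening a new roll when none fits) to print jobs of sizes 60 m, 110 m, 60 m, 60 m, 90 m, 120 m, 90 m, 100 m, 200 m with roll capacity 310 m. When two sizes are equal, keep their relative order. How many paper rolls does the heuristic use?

Sorted descending: 200, 120, 110, 100, 90, 90, 60, 60, 60.
  200 → roll 1 (new)  [load 200/310]
  120 → roll 2 (new)  [load 120/310]
  110 → roll 1  [load 310/310]
  100 → roll 2  [load 220/310]
  90 → roll 2  [load 310/310]
  90 → roll 3 (new)  [load 90/310]
  60 → roll 3  [load 150/310]
  60 → roll 3  [load 210/310]
  60 → roll 3  [load 270/310]
3 paper rolls opened.

3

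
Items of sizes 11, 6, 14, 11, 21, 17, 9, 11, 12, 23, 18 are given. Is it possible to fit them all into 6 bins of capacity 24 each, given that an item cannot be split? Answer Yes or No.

No

Total = 153; ⌈153/24⌉ = 7.
At least 7 bins are required, but only 6 are allowed.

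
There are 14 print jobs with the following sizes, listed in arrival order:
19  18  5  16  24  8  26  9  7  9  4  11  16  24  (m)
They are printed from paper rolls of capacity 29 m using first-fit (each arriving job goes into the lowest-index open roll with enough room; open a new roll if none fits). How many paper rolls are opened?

8

  19 → roll 1 (new)  [load 19/29]
  18 → roll 2 (new)  [load 18/29]
  5 → roll 1  [load 24/29]
  16 → roll 3 (new)  [load 16/29]
  24 → roll 4 (new)  [load 24/29]
  8 → roll 2  [load 26/29]
  26 → roll 5 (new)  [load 26/29]
  9 → roll 3  [load 25/29]
  7 → roll 6 (new)  [load 7/29]
  9 → roll 6  [load 16/29]
  4 → roll 1  [load 28/29]
  11 → roll 6  [load 27/29]
  16 → roll 7 (new)  [load 16/29]
  24 → roll 8 (new)  [load 24/29]
8 paper rolls opened.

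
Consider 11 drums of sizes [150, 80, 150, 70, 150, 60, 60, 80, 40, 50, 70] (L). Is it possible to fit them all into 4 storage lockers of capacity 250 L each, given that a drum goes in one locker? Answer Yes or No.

A valid assignment using 4 storage lockers:
  locker 1: 150 + 80 = 230
  locker 2: 150 + 80 = 230
  locker 3: 150 + 60 + 40 = 250
  locker 4: 70 + 70 + 60 + 50 = 250
Every load is within 250 L, so 4 storage lockers suffice.

Yes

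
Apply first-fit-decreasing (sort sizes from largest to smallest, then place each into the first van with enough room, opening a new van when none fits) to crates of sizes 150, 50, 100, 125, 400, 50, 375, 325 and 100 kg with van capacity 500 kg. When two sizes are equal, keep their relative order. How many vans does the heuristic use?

Sorted descending: 400, 375, 325, 150, 125, 100, 100, 50, 50.
  400 → van 1 (new)  [load 400/500]
  375 → van 2 (new)  [load 375/500]
  325 → van 3 (new)  [load 325/500]
  150 → van 3  [load 475/500]
  125 → van 2  [load 500/500]
  100 → van 1  [load 500/500]
  100 → van 4 (new)  [load 100/500]
  50 → van 4  [load 150/500]
  50 → van 4  [load 200/500]
4 vans opened.

4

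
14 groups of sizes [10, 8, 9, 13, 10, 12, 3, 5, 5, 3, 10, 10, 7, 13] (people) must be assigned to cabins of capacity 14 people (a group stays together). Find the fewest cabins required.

Total = 13 + 13 + 12 + 10 + 10 + 10 + 10 + 9 + 8 + 7 + 5 + 5 + 3 + 3 = 118 people.
Lower bound: ⌈118/14⌉ = 9 cabins.
A packing using 10 cabins:
  cabin 1: 13 = 13
  cabin 2: 13 = 13
  cabin 3: 12 = 12
  cabin 4: 10 + 3 = 13
  cabin 5: 10 + 3 = 13
  cabin 6: 10 = 10
  cabin 7: 10 = 10
  cabin 8: 9 + 5 = 14
  cabin 9: 8 + 5 = 13
  cabin 10: 7 = 7
No arrangement into 9 cabins stays within capacity, so 10 is optimal.

10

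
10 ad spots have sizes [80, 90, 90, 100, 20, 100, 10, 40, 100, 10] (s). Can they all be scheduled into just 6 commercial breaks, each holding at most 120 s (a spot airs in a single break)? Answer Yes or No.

A valid assignment using 6 commercial breaks:
  break 1: 100 + 20 = 120
  break 2: 100 + 10 + 10 = 120
  break 3: 100 = 100
  break 4: 90 = 90
  break 5: 90 = 90
  break 6: 80 + 40 = 120
Every load is within 120 s, so 6 commercial breaks suffice.

Yes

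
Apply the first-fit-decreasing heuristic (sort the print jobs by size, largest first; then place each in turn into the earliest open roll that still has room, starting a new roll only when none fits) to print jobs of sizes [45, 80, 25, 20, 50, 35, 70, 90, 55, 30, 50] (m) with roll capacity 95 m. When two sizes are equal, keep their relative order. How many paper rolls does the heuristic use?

7

Sorted descending: 90, 80, 70, 55, 50, 50, 45, 35, 30, 25, 20.
  90 → roll 1 (new)  [load 90/95]
  80 → roll 2 (new)  [load 80/95]
  70 → roll 3 (new)  [load 70/95]
  55 → roll 4 (new)  [load 55/95]
  50 → roll 5 (new)  [load 50/95]
  50 → roll 6 (new)  [load 50/95]
  45 → roll 5  [load 95/95]
  35 → roll 4  [load 90/95]
  30 → roll 6  [load 80/95]
  25 → roll 3  [load 95/95]
  20 → roll 7 (new)  [load 20/95]
7 paper rolls opened.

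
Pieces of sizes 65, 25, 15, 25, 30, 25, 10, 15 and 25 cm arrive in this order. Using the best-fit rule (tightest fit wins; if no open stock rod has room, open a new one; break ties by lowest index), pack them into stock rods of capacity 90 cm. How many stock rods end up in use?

3

  65 → stock rod 1 (new)  [load 65/90]
  25 → stock rod 1  [load 90/90]
  15 → stock rod 2 (new)  [load 15/90]
  25 → stock rod 2  [load 40/90]
  30 → stock rod 2  [load 70/90]
  25 → stock rod 3 (new)  [load 25/90]
  10 → stock rod 2  [load 80/90]
  15 → stock rod 3  [load 40/90]
  25 → stock rod 3  [load 65/90]
3 stock rods opened.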